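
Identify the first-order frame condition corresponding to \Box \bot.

emptiness of R: \forall x \forall y \neg Rxy

□⊥ is valid iff no world has any successor (otherwise □⊥ fails at any world with one).
The converse is a direct semantic check.
Frame condition: \forall x \forall y \neg Rxy.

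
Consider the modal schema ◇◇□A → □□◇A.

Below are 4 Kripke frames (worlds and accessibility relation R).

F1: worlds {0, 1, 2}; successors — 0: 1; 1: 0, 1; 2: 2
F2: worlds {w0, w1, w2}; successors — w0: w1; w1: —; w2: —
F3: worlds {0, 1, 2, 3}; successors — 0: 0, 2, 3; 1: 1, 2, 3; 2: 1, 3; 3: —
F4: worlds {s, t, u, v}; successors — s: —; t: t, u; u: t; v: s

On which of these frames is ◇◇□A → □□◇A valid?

This is the axiom for a generalized confluence (Geach) condition; its first-order frame correspondent is ∀x ∀y ∀z ((xR²y ∧ xR²z) → ∃w (yRw ∧ zRw)).
F1: holds.
F2: holds.
F3: fails — 0R²0, 0R²3 but no w with 0Rw and 3Rw.
F4: holds.
Valid on: F1, F2, F4.

F1, F2, F4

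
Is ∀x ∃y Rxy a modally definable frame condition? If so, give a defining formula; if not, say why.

Definable; □q → ◇q defines it

Yes: it is seriality, defined by the D schema □q → ◇q.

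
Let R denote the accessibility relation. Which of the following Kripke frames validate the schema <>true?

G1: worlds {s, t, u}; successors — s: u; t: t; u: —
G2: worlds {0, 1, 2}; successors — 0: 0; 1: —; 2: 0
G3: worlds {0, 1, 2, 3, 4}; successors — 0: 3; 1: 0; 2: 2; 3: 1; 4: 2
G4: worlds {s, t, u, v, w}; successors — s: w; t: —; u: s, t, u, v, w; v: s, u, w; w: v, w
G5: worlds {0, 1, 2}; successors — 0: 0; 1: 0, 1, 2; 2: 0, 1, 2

Frame correspondent (Sahlqvist): forall x exists y Rxy — i.e. seriality.
G1: fails — world u has no successor.
G2: fails — world 1 has no successor.
G3: holds.
G4: fails — world t has no successor.
G5: holds.

G3, G5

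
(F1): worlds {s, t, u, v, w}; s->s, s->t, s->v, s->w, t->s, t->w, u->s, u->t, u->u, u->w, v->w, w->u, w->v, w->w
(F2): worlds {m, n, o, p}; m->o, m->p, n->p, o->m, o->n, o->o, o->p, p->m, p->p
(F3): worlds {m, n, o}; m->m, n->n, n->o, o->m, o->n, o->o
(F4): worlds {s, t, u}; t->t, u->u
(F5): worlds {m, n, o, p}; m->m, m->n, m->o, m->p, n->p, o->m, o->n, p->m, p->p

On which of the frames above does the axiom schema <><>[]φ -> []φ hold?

(F4)

The schema corresponds to a generalized confluence (Geach) condition: forall x forall y forall z ((x R^2 y & xRz) -> exists w (yRw & z = w)).
(F1): fails — sR²t, sRt but no w* with tRw* and t=w*.
(F2): fails — mR²n, mRo but no w with nRw and o=w.
(F3): fails — nR²m, nRn but no w with mRw and n=w.
(F4): holds.
(F5): fails — mR²n, mRm but no w with nRw and m=w.
Valid on: (F4).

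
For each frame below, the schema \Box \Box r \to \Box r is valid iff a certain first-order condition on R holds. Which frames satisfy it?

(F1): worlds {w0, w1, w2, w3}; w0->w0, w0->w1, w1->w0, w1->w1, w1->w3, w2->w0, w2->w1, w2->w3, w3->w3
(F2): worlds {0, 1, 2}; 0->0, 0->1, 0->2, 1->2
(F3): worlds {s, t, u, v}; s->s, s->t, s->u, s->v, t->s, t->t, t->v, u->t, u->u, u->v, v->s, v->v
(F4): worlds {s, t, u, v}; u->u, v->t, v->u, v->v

Frame correspondent (Sahlqvist): \forall x \forall y (Rxy \to \exists z (Rxz \wedge Rzy)) — i.e. density.
(F1): ✓.
(F2): fails — R12 but no z with R1z and Rz2.
(F3): ✓.
(F4): ✓.

(F1), (F3), (F4)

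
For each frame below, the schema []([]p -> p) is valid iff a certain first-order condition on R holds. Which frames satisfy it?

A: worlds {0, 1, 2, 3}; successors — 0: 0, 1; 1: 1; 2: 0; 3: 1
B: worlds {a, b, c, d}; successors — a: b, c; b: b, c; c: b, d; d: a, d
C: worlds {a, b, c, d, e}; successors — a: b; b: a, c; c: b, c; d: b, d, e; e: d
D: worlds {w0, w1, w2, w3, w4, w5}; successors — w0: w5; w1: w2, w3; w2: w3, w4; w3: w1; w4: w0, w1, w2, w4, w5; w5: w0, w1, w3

A

The schema corresponds to shift-reflexivity: forall x forall y (Rxy -> Ryy).
A: condition met.
B: fails — Rbc but not Rcc.
C: fails — Rab but not Rbb.
D: fails — Rw1w2 but not Rw2w2.
Valid on: A.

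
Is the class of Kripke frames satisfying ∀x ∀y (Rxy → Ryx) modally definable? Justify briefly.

Yes, by p → □◇p

The condition is symmetry. A defining modal formula is p → □◇p.
Suppose p→□◇p is valid. Take Rxy and set V(p)={x}. Then p at x, so □◇p at x, so ◇p at y, so some z with Ryz has p; z=x, i.e. Ryx.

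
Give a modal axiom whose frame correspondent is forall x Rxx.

This is reflexivity; the standard corresponding axiom is T: □p → p.
Suppose □p→p is valid. At any x set V(p)={w : Rxw}. Then □p holds at x, so p holds at x, i.e. Rxx.

□p → p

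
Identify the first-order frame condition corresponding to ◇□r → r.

This is frame-equivalent to r → □◇r (substitute ¬r for r and contrapose).
Suppose r→□◇r is valid. Take Rxy and set V(r)={x}. Then r at x, so □◇r at x, so ◇r at y, so some z with Ryz has r; z=x, i.e. Ryx.

symmetry: ∀x ∀y (Rxy → Ryx)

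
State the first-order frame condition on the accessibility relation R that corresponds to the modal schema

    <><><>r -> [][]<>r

forall x forall y forall z ((x R^3 y & x R^2 z) -> exists w (y = w & zRw))

This is a Sahlqvist (Geach-type) schema ◇^3□^0r → □^2◇^1r.
First-order correspondent: forall x forall y forall z ((x R^3 y & x R^2 z) -> exists w (y = w & zRw)).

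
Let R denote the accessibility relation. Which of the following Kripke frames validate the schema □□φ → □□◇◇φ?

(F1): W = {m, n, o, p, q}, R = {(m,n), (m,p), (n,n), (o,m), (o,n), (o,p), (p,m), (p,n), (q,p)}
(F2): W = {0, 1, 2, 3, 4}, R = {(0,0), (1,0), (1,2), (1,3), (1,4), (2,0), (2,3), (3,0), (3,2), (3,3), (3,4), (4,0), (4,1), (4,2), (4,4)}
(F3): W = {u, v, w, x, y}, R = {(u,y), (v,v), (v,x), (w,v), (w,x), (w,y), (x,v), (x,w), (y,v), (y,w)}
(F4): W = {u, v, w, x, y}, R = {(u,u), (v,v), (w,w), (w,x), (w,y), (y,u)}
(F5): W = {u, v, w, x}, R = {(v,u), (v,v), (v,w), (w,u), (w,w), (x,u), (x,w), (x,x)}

The schema corresponds to a generalized confluence (Geach) condition: ∀x ∀z (xR²z → ∃w (xR²w ∧ zR²w)).
(F1): holds.
(F2): holds.
(F3): holds.
(F4): fails — wR²x but no t with wR²t and xR²t.
(F5): fails — vR²u but no t with vR²t and uR²t.

(F1), (F2), (F3)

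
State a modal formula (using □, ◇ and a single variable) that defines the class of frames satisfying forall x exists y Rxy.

The condition is seriality. The D schema □ψ → ◇ψ defines it.
Suppose □ψ→◇ψ is valid. At any x set V(ψ)=W. Then □ψ at x, so ◇ψ at x, so x has a successor.

□ψ → ◇ψ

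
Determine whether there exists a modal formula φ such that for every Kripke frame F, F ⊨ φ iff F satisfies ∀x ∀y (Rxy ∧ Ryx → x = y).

Modal frame validity is preserved under surjective bounded morphisms.
The 8-cycle (worlds s,t,u,v,w,x,y,z with s→t→u→v→w→x→y→z→s) is antisymmetric. Sending even-indexed worlds to a and odd-indexed worlds to b is a surjective bounded morphism onto the two-world frame with a↔b, which is not antisymmetric.
So no modal formula (or set of formulas) defines exactly the antisymmetric frames.

Not definable by any modal formula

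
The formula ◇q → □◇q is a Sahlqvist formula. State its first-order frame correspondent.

the Euclidean property

Suppose ◇q→□◇q is valid. Take Rxy, Rxz and set V(q)={y}. Then ◇q at x, so □◇q at x, so ◇q at z, so some w with Rzw has q; w=y, i.e. Rzy. By symmetry of the argument, Ryz.
The converse is a direct semantic check.
So the correspondent is the Euclidean property.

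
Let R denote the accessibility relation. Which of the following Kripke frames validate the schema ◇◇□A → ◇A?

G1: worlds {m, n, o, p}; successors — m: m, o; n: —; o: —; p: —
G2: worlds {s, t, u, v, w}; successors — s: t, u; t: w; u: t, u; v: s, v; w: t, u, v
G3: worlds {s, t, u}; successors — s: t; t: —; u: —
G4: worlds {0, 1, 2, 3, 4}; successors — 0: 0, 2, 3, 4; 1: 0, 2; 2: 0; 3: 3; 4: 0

Frame correspondent (Sahlqvist): ∀x ∀y (xR²y → ∃w (yRw ∧ xRw)) — i.e. a generalized confluence (Geach) condition.
G1: fails — mR²o but no w with oRw and mRw.
G2: fails — sR²t but no w* with tRw* and sRw*.
G3: ✓.
G4: fails — 1R²3 but no w with 3Rw and 1Rw.

G3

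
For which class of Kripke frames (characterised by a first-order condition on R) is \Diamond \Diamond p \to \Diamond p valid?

transitivity: \forall x \forall y \forall z (Rxy \wedge Ryz \to Rxz)

This is frame-equivalent to □p → □□p (substitute ¬p for p and contrapose).
Suppose □p→□□p is valid. Take Rxy, Ryz and set V(p)={w : Rxw}. Then □p at x, so □□p at x, so □p at y, so p at z, i.e. Rxz.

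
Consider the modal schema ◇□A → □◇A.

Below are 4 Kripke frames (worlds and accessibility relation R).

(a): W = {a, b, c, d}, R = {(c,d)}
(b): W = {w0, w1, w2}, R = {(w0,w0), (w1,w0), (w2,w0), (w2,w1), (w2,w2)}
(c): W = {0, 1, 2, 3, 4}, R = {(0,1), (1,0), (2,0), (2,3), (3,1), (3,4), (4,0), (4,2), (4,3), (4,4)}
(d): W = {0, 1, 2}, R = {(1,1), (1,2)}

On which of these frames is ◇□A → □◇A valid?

The schema corresponds to convergence: ∀x ∀y ∀z (Rxy ∧ Rxz → ∃w (Ryw ∧ Rzw)).
(a): fails — Rcd and Rcd but d and d have no common successor.
(b): ✓.
(c): fails — R43 and R42 but 3 and 2 have no common successor.
(d): fails — R12 and R12 but 2 and 2 have no common successor.
Valid on: (b).

(b)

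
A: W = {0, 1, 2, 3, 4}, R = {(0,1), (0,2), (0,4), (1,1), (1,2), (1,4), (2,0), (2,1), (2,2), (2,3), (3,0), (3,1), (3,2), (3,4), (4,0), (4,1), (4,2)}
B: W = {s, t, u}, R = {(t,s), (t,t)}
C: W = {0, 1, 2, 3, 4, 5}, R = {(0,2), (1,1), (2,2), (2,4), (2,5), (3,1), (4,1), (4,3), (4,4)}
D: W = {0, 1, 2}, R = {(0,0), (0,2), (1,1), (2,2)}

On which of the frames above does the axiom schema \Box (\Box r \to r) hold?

This is the axiom for shift-reflexivity; its first-order frame correspondent is \forall x \forall y (Rxy \to Ryy).
A: fails — R34 but not R44.
B: fails — Rts but not Rss.
C: fails — R25 but not R55.
D: ✓.
Valid on: D.

D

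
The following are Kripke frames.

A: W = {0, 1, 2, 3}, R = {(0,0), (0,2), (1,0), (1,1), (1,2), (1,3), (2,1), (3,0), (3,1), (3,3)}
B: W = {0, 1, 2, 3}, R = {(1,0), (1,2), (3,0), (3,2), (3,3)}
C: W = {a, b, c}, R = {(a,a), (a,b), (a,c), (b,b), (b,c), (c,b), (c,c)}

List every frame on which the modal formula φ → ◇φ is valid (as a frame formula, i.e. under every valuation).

Frame correspondent (Sahlqvist): ∀x Rxx — i.e. reflexivity.
A: fails — world 2 does not see itself.
B: fails — world 0 does not see itself.
C: condition met.
Valid on: C.

C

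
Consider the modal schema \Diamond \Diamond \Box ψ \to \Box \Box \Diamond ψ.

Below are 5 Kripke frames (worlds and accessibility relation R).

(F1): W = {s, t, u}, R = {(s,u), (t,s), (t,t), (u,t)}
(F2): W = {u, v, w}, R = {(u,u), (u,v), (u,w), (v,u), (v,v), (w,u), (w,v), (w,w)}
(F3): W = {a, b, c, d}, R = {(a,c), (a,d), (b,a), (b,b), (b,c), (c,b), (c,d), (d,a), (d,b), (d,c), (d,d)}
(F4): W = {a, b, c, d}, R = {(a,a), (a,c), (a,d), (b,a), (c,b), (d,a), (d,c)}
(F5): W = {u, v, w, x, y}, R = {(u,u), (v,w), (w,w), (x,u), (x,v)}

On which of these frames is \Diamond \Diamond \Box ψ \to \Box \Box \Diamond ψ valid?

(F2), (F3)

Frame correspondent (Sahlqvist): \forall x \forall y \forall z ((x R^2 y \wedge x R^2 z) \to \exists w (yRw \wedge zRw)) — i.e. a generalized confluence (Geach) condition.
(F1): fails — tR²s, tR²t but no w with sRw and tRw.
(F2): ✓.
(F3): ✓.
(F4): fails — aR²a, aR²c but no w with aRw and cRw.
(F5): fails — xR²u, xR²w but no t with uRt and wRt.
Valid on: (F2), (F3).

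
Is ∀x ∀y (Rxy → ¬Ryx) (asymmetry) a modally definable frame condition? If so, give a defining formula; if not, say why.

Not definable by any modal formula

Modal frame validity is preserved under surjective bounded morphisms.
The 3-cycle (worlds a,b,c with a→b→c→a) is asymmetric. Mapping every world to a single reflexive point • is a surjective bounded morphism, and the reflexive point is not asymmetric (R•• but asymmetry requires ¬R••).
So no modal formula (or set of formulas) defines exactly the asymmetric frames.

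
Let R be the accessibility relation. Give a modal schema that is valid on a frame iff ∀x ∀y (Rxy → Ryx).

A defining formula is q → □◇q (the B axiom).
Suppose q→□◇q is valid. Take Rxy and set V(q)={x}. Then q at x, so □◇q at x, so ◇q at y, so some z with Ryz has q; z=x, i.e. Ryx.

q → □◇q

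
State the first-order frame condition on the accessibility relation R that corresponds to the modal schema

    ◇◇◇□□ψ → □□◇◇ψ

This is a Sahlqvist (Geach-type) schema ◇^3□^2ψ → □^2◇^2ψ.
First-order correspondent: ∀x ∀y ∀z ((xR³y ∧ xR²z) → ∃w (yR²w ∧ zR²w)).

∀x ∀y ∀z ((xR³y ∧ xR²z) → ∃w (yR²w ∧ zR²w))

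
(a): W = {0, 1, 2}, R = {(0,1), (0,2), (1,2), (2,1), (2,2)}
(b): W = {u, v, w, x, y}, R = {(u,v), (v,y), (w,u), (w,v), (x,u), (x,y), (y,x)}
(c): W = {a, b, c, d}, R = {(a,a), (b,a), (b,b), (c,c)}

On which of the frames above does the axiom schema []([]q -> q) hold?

Frame correspondent (Sahlqvist): forall x forall y (Rxy -> Ryy) — i.e. shift-reflexivity.
(a): fails — R01 but not R11.
(b): fails — Ruv but not Rvv.
(c): ✓.
Valid on: (c).

(c)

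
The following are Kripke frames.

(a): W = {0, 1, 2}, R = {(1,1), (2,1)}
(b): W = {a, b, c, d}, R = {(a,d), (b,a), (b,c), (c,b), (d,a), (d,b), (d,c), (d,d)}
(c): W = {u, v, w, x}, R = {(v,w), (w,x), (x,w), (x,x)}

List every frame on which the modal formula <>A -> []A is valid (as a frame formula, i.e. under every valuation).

The schema corresponds to partial functionality: forall x forall y forall z (Rxy & Rxz -> y = z).
(a): holds.
(b): fails — b sees both a and c.
(c): fails — x sees both w and x.
Valid on: (a).

(a)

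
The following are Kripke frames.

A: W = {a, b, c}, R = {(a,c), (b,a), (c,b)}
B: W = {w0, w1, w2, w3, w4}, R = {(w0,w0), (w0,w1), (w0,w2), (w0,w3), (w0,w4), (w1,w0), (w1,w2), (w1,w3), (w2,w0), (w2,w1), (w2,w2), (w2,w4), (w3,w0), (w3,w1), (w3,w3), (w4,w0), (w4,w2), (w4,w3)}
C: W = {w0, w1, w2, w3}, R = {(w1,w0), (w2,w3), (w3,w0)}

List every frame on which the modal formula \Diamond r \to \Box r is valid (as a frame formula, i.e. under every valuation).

Frame correspondent (Sahlqvist): \forall x \forall y \forall z (Rxy \wedge Rxz \to y = z) — i.e. partial functionality.
A: condition met.
B: fails — w0 sees both w0 and w1.
C: condition met.
Valid on: A, C.

A, C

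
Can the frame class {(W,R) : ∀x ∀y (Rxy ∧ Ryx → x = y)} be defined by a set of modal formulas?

Any modally definable frame class is closed under surjective bounded morphisms.
The 4-cycle (worlds 0,1,2,3 with 0→1→2→3→0) is antisymmetric. Sending even-indexed worlds to s and odd-indexed worlds to t is a surjective bounded morphism onto the two-world frame with s↔t, which is not antisymmetric.
So no modal formula (or set of formulas) defines exactly the antisymmetric frames.

Not definable by any modal formula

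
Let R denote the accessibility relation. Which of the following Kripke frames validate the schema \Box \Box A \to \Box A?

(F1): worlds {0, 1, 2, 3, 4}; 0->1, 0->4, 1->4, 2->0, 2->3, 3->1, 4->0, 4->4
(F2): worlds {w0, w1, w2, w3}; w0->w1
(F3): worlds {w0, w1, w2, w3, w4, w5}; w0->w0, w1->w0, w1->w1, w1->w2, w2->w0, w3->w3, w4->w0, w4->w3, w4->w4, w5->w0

(F3)

The schema corresponds to density: \forall x \forall y (Rxy \to \exists z (Rxz \wedge Rzy)).
(F1): fails — R31 but no z with R3z and Rz1.
(F2): fails — Rw0w1 but no z with Rw0z and Rzw1.
(F3): satisfies the condition.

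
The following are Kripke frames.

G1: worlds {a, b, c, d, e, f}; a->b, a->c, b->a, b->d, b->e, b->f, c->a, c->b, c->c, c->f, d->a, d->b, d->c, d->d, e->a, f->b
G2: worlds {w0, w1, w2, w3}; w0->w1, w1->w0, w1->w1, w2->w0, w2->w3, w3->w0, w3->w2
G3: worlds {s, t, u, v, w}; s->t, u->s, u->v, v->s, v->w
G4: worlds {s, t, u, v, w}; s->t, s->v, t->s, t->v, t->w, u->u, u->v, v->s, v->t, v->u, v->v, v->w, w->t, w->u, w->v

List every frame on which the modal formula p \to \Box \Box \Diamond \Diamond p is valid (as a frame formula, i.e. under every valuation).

G4

This is the axiom for a generalized confluence (Geach) condition; its first-order frame correspondent is \forall x \forall z (x R^2 z \to \exists w (x = w \wedge z R^2 w)).
G1: fails — aR²e but no w with a=w and eR²w.
G2: fails — w2R²w0 but no w with w2=w and w0R²w.
G3: fails — uR²s but no w* with u=w* and sR²w*.
G4: ✓.
Valid on: G4.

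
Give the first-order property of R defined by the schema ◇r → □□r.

∀x ∀y ∀z ((xRy ∧ xR²z) → ∃w (y = w ∧ z = w))

This is a Sahlqvist (Geach-type) schema ◇^1□^0r → □^2◇^0r.
First-order correspondent: ∀x ∀y ∀z ((xRy ∧ xR²z) → ∃w (y = w ∧ z = w)).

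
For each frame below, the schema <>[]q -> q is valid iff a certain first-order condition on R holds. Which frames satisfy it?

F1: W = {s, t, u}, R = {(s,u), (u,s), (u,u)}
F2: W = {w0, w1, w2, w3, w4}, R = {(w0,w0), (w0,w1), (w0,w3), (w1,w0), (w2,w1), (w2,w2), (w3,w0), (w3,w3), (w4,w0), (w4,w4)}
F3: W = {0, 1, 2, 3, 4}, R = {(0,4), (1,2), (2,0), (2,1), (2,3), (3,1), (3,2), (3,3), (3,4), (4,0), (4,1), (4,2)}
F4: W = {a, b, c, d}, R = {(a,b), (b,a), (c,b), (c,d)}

The schema corresponds to a generalized confluence (Geach) condition: forall x forall y (xRy -> exists w (yRw & x = w)).
F1: ✓.
F2: fails — w2Rw1 but no w with w1Rw and w2=w.
F3: fails — 2R0 but no w with 0Rw and 2=w.
F4: fails — cRb but no w with bRw and c=w.

F1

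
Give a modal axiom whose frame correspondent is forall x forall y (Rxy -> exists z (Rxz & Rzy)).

□□q → □q

A defining formula is □□q → □q (the C4 axiom).
Suppose □□q→□q is valid. Take Rxy and set V(q)={w : xR²w}. Then □□q at x, so □q at x, so q at y, i.e. ∃z(Rxz∧Rzy).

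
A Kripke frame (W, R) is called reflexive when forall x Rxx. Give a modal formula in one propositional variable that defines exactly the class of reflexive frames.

□r → r

A defining formula is □r → r (the T axiom).
Suppose □r→r is valid. At any x set V(r)={w : Rxw}. Then □r holds at x, so r holds at x, i.e. Rxx.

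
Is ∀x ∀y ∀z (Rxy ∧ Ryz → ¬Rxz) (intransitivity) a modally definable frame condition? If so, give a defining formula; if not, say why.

Not definable by any modal formula

Any modally definable frame class is closed under surjective bounded morphisms.
The 5-cycle (worlds w0,w1,w2,w3,w4 with w0→w1→w2→w3→w4→w0) is intransitive. Mapping every world to a single reflexive point • is a surjective bounded morphism; the reflexive point is not intransitive (R••∧R•• but R••).
Hence intransitivity is not modally definable.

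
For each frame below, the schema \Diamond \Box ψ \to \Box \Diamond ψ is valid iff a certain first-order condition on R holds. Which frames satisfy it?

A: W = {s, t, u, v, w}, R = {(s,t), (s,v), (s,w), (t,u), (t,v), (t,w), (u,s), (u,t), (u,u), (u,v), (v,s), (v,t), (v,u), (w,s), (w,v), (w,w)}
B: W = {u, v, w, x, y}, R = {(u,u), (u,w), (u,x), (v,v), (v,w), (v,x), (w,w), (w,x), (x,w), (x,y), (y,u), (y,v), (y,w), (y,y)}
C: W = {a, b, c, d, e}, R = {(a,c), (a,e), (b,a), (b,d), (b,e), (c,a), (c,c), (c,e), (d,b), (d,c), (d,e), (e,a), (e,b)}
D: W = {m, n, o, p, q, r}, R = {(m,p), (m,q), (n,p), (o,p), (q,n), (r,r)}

A, B

Frame correspondent (Sahlqvist): \forall x \forall y \forall z (Rxy \wedge Rxz \to \exists w (Ryw \wedge Rzw)) — i.e. convergence.
A: ✓.
B: ✓.
C: fails — Rba and Rbe but a and e have no common successor.
D: fails — Rmq and Rmp but q and p have no common successor.
Valid on: A, B.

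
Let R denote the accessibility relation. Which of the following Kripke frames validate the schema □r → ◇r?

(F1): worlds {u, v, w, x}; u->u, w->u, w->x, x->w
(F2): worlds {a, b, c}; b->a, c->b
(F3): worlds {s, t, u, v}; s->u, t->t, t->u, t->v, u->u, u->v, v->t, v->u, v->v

(F3)

Frame correspondent (Sahlqvist): ∀x ∃y Rxy — i.e. seriality.
(F1): fails — world v has no successor.
(F2): fails — world a has no successor.
(F3): satisfies the condition.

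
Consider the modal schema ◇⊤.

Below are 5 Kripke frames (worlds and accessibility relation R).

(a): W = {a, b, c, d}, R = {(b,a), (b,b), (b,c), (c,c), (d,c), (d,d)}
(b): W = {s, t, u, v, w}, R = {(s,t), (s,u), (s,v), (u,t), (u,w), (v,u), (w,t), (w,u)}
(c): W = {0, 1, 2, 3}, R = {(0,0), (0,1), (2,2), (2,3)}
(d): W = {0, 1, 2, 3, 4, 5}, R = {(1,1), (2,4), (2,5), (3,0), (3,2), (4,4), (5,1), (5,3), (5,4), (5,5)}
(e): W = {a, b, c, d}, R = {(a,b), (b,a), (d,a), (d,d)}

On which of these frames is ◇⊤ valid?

The schema corresponds to seriality: ∀x ∃y Rxy.
(a): fails — world a has no successor.
(b): fails — world t has no successor.
(c): fails — world 1 has no successor.
(d): fails — world 0 has no successor.
(e): fails — world c has no successor.
Valid on no frame.

none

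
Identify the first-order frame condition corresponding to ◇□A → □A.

Replacing A by ¬A and contraposing gives the equivalent schema ◇A → □◇A.
Suppose ◇A→□◇A is valid. Take Rxy, Rxz and set V(A)={y}. Then ◇A at x, so □◇A at x, so ◇A at z, so some w with Rzw has A; w=y, i.e. Rzy. By symmetry of the argument, Ryz.
Conversely, on a frame with the Euclidean property the schema holds at every world under every valuation.
So the correspondent is the Euclidean property.

the Euclidean property: ∀x ∀y ∀z (Rxy ∧ Rxz → Ryz)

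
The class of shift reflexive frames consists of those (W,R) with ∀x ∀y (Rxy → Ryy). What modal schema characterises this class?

□(□q → q)

The condition is shift-reflexivity. The T□ schema □(□q → q) defines it.
Suppose □(□q→q) is valid. Take Rxy and set V(q)={w : Ryw}. Then at y, □q holds; since □(□q→q) at x, □q→q at y, so q at y, i.e. Ryy.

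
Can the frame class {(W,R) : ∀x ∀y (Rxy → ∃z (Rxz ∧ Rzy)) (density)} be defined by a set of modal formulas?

Yes — defined by □□p → □p

The condition is density. A defining modal formula is □□p → □p.
Suppose □□p→□p is valid. Take Rxy and set V(p)={w : xR²w}. Then □□p at x, so □p at x, so p at y, i.e. ∃z(Rxz∧Rzy).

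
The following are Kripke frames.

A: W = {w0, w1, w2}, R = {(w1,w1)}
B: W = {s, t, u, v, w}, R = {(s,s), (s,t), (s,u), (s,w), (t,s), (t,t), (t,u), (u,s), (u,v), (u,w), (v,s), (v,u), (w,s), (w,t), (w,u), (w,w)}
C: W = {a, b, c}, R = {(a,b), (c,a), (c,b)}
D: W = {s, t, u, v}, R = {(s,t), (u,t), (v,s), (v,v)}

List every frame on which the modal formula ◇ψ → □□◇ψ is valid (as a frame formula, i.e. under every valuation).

A

The schema corresponds to a generalized confluence (Geach) condition: ∀x ∀y ∀z ((xRy ∧ xR²z) → ∃w (y = w ∧ zRw)).
A: holds.
B: fails — sRt, sR²u but no w* with t=w* and uRw*.
C: fails — cRa, cR²b but no w with a=w and bRw.
D: fails — vRs, vR²s but no w with s=w and sRw.
Valid on: A.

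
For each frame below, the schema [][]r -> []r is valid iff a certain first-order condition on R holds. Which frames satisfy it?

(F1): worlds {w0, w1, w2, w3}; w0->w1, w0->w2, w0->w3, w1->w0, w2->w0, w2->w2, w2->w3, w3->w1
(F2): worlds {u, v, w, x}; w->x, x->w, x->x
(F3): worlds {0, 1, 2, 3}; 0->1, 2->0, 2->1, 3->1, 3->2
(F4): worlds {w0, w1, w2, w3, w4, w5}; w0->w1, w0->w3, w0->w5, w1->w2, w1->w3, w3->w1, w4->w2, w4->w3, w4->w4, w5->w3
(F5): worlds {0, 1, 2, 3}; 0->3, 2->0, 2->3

The schema corresponds to density: forall x forall y (Rxy -> exists z (Rxz & Rzy)).
(F1): fails — Rw1w0 but no z with Rw1z and Rzw0.
(F2): condition met.
(F3): fails — R32 but no z with R3z and Rz2.
(F4): fails — Rw1w2 but no z with Rw1z and Rzw2.
(F5): fails — R20 but no z with R2z and Rz0.
Valid on: (F2).

(F2)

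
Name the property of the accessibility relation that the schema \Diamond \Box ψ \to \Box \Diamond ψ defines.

Convergence

Suppose ◇□ψ→□◇ψ is valid. Take Rxy, Rxz and set V(ψ)={w : Ryw}. Then □ψ at y so ◇□ψ at x, so □◇ψ at x, so ◇ψ at z, giving w with Rzw and Ryw.
Conversely, on a frame with convergence the schema holds at every world under every valuation.
So the correspondent is convergence.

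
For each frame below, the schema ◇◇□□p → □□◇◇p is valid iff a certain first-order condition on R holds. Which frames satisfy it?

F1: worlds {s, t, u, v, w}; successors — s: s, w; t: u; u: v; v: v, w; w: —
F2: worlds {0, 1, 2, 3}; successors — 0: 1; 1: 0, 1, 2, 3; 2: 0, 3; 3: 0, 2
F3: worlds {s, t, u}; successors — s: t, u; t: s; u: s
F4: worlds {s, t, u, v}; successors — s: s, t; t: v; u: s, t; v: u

F2, F3

The schema corresponds to a generalized confluence (Geach) condition: ∀x ∀y ∀z ((xR²y ∧ xR²z) → ∃w (yR²w ∧ zR²w)).
F1: fails — sR²s, sR²w but no w* with sR²w* and wR²w*.
F2: ✓.
F3: ✓.
F4: fails — sR²s, sR²t but no w with sR²w and tR²w.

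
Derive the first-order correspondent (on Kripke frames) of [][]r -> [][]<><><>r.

forall x forall z (x R^2 z -> exists w (x R^2 w & z R^3 w))

This is a Sahlqvist (Geach-type) schema ◇^0□^2r → □^2◇^3r.
Minimal-valuation argument: fix x; take any y with xR^0y and any z with xR^2z. Set V(r) to the set of worlds R-reachable from y in exactly 2 steps. Then □^2r holds at y, so the antecedent holds at x; validity forces ◇^3r at z, giving a w with zR^3w and yR^2w.
First-order correspondent: forall x forall z (x R^2 z -> exists w (x R^2 w & z R^3 w)).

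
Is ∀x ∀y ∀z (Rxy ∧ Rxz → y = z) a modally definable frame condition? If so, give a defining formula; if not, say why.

Definable; ◇p → □p defines it

The condition is partial functionality. A defining modal formula is ◇p → □p.
Suppose ◇p→□p is valid. Take Rxy, Rxz and set V(p)={y}. Then ◇p at x, so □p at x, so p at z, i.e. z=y.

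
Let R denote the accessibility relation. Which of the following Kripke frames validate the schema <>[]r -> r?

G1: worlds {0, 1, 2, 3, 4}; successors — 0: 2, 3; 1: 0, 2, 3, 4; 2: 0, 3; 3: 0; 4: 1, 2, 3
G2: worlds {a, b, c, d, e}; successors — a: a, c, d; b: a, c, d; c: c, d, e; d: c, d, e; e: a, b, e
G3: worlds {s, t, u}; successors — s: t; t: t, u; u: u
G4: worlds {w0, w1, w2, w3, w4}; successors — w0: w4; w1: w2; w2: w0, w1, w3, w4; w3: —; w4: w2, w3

none

The schema corresponds to symmetry: forall x forall y (Rxy -> Ryx).
G1: fails — R10 but not R01.
G2: fails — Rbc but not Rcb.
G3: fails — Rtu but not Rut.
G4: fails — Rw0w4 but not Rw4w0.
Valid on no frame.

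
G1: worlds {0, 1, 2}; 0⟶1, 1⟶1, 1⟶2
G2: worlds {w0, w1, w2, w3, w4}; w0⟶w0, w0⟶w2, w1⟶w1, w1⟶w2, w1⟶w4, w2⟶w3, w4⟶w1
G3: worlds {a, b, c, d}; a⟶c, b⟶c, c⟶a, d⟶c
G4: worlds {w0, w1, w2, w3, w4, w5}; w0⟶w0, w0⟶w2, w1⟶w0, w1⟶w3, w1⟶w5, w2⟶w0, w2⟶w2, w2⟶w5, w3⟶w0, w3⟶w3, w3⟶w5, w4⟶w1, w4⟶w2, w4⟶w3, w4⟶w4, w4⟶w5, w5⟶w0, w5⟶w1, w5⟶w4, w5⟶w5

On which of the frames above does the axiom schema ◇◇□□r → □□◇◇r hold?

Frame correspondent (Sahlqvist): ∀x ∀y ∀z ((xR²y ∧ xR²z) → ∃w (yR²w ∧ zR²w)) — i.e. a generalized confluence (Geach) condition.
G1: fails — 0R²1, 0R²2 but no w with 1R²w and 2R²w.
G2: fails — w0R²w0, w0R²w2 but no w with w0R²w and w2R²w.
G3: holds.
G4: holds.
Valid on: G3, G4.

G3, G4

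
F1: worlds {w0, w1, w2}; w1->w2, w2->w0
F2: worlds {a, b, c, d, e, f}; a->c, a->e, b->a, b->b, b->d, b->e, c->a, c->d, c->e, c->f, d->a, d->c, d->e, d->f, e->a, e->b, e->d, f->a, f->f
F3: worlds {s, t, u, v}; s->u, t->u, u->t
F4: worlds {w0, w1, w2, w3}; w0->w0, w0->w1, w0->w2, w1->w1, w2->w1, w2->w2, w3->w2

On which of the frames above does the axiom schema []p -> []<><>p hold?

The schema corresponds to a generalized confluence (Geach) condition: forall x forall z (xRz -> exists w (xRw & z R^2 w)).
F1: fails — w1Rw2 but no w with w1Rw and w2R²w.
F2: ✓.
F3: ✓.
F4: ✓.
Valid on: F2, F3, F4.

F2, F3, F4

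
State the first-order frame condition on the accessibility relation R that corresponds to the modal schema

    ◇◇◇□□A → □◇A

This is a Sahlqvist (Geach-type) schema ◇^3□^2A → □^1◇^1A.
Minimal-valuation argument: fix x; take any y with xR^3y and any z with xR^1z. Set V(A) to the set of worlds R-reachable from y in exactly 2 steps. Then □^2A holds at y, so the antecedent holds at x; validity forces ◇^1A at z, giving a w with zR^1w and yR^2w.
First-order correspondent: ∀x ∀y ∀z ((xR³y ∧ xRz) → ∃w (yR²w ∧ zRw)).

∀x ∀y ∀z ((xR³y ∧ xRz) → ∃w (yR²w ∧ zRw))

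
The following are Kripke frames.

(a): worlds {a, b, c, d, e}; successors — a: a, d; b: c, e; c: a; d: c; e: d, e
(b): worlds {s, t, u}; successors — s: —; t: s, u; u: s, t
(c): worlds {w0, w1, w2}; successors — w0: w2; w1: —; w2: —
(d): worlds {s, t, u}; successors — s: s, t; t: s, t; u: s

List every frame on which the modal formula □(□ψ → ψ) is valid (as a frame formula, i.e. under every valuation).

Frame correspondent (Sahlqvist): ∀x ∀y (Rxy → Ryy) — i.e. shift-reflexivity.
(a): fails — Rbc but not Rcc.
(b): fails — Rus but not Rss.
(c): fails — Rw0w2 but not Rw2w2.
(d): condition met.

(d)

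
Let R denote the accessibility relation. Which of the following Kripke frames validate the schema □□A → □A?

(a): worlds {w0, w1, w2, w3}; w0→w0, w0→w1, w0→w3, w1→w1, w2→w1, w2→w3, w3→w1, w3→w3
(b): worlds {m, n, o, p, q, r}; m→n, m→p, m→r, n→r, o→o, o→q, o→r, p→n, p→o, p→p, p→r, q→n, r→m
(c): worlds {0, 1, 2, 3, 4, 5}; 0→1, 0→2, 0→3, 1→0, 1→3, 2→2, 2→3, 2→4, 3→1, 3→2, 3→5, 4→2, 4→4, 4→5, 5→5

(a)

This is the axiom for density; its first-order frame correspondent is ∀x ∀y (Rxy → ∃z (Rxz ∧ Rzy)).
(a): ✓.
(b): fails — Rnr but no z with Rnz and Rzr.
(c): fails — R10 but no z with R1z and Rz0.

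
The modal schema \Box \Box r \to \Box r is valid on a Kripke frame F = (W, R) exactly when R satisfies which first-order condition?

density

Suppose □□r→□r is valid. Take Rxy and set V(r)={w : xR²w}. Then □□r at x, so □r at x, so r at y, i.e. ∃z(Rxz∧Rzy).
The converse is a direct semantic check.
Frame condition: \forall x \forall y (Rxy \to \exists z (Rxz \wedge Rzy)).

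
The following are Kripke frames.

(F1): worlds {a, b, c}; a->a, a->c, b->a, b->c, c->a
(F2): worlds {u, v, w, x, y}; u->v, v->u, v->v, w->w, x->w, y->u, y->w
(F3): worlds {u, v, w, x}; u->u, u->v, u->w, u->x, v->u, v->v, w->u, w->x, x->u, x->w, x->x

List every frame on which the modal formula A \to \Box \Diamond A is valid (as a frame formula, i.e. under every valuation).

The schema corresponds to symmetry: \forall x \forall y (Rxy \to Ryx).
(F1): fails — Rbc but not Rcb.
(F2): fails — Rxw but not Rwx.
(F3): condition met.

(F3)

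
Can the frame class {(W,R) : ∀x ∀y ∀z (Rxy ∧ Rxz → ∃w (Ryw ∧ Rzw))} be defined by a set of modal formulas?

This is a Sahlqvist condition; the .2 axiom ◇□q → □◇q defines it.
Suppose ◇□q→□◇q is valid. Take Rxy, Rxz and set V(q)={w : Ryw}. Then □q at y so ◇□q at x, so □◇q at x, so ◇q at z, giving w with Rzw and Ryw.

Yes — defined by ◇□q → □◇q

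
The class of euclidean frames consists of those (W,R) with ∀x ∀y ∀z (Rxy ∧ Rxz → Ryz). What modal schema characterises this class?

◇r → □◇r

A defining formula is ◇r → □◇r (the 5 axiom).
Suppose ◇r→□◇r is valid. Take Rxy, Rxz and set V(r)={y}. Then ◇r at x, so □◇r at x, so ◇r at z, so some w with Rzw has r; w=y, i.e. Rzy. By symmetry of the argument, Ryz.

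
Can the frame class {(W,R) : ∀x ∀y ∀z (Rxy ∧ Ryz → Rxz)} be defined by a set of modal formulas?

The condition is transitivity. A defining modal formula is □p → □□p.

Definable; □p → □□p defines it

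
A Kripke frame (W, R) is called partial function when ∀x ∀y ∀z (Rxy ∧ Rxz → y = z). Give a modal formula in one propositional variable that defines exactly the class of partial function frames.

◇p → □p

This is partial functionality; the standard corresponding axiom is CD: ◇p → □p.
Suppose ◇p→□p is valid. Take Rxy, Rxz and set V(p)={y}. Then ◇p at x, so □p at x, so p at z, i.e. z=y.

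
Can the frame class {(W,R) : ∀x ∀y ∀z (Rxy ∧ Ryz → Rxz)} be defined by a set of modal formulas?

This is a Sahlqvist condition; the 4 axiom □q → □□q defines it.
Suppose □q→□□q is valid. Take Rxy, Ryz and set V(q)={w : Rxw}. Then □q at x, so □□q at x, so □q at y, so q at z, i.e. Rxz.

Yes, by □q → □□q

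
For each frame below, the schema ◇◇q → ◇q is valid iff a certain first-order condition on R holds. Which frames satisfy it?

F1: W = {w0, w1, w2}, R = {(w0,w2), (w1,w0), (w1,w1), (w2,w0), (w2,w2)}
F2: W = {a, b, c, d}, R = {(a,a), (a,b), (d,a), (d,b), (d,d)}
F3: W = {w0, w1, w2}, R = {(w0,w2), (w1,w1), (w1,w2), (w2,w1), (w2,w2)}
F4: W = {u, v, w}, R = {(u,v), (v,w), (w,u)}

F2

This is the axiom for a generalized confluence (Geach) condition; its first-order frame correspondent is ∀x ∀y (xR²y → ∃w (y = w ∧ xRw)).
F1: fails — w0R²w0 but no w with w0=w and w0Rw.
F2: satisfies the condition.
F3: fails — w0R²w1 but no w with w1=w and w0Rw.
F4: fails — uR²w but no t with w=t and uRt.
Valid on: F2.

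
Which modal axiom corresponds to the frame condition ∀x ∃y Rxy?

□p → ◇p

A defining formula is □p → ◇p (the D axiom).
Suppose □p→◇p is valid. At any x set V(p)=W. Then □p at x, so ◇p at x, so x has a successor.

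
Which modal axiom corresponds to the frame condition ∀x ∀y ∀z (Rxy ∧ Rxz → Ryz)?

◇r → □◇r

A defining formula is ◇r → □◇r (the 5 axiom).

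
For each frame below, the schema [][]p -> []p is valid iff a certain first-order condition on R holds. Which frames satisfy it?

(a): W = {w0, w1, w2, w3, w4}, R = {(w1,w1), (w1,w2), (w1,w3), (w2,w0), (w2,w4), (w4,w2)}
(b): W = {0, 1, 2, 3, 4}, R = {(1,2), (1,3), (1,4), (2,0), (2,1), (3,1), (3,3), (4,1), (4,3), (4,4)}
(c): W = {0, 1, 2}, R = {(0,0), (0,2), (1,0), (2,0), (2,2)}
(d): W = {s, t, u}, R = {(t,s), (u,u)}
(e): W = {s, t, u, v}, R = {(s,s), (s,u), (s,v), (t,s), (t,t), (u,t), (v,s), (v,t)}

This is the axiom for density; its first-order frame correspondent is forall x forall y (Rxy -> exists z (Rxz & Rzy)).
(a): fails — Rw2w4 but no z with Rw2z and Rzw4.
(b): fails — R12 but no z with R1z and Rz2.
(c): holds.
(d): fails — Rts but no z with Rtz and Rzs.
(e): holds.
Valid on: (c), (e).

(c), (e)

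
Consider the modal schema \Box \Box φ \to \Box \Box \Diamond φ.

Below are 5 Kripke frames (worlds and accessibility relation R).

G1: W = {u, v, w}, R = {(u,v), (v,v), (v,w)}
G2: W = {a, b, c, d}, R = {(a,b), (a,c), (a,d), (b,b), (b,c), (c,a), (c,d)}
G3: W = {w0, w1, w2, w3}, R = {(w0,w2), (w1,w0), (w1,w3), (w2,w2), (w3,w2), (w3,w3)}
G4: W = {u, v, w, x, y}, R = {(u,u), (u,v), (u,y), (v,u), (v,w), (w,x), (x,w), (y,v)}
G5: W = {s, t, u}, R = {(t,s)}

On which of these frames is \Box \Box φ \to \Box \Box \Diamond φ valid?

G3, G5

The schema corresponds to a generalized confluence (Geach) condition: \forall x \forall z (x R^2 z \to \exists w (x R^2 w \wedge zRw)).
G1: fails — uR²w but no t with uR²t and wRt.
G2: fails — aR²d but no w with aR²w and dRw.
G3: ✓.
G4: fails — uR²w but no t with uR²t and wRt.
G5: ✓.
Valid on: G3, G5.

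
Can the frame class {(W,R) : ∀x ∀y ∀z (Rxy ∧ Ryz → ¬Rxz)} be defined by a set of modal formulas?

No — not modally definable

Any modally definable frame class is closed under surjective bounded morphisms.
The 7-cycle (worlds w0,w1,w2,w3,w4,w5,w6 with w0→w1→w2→w3→w4→w5→w6→w0) is intransitive. Mapping every world to a single reflexive point • is a surjective bounded morphism; the reflexive point is not intransitive (R••∧R•• but R••).
So no modal formula (or set of formulas) defines exactly the intransitive frames.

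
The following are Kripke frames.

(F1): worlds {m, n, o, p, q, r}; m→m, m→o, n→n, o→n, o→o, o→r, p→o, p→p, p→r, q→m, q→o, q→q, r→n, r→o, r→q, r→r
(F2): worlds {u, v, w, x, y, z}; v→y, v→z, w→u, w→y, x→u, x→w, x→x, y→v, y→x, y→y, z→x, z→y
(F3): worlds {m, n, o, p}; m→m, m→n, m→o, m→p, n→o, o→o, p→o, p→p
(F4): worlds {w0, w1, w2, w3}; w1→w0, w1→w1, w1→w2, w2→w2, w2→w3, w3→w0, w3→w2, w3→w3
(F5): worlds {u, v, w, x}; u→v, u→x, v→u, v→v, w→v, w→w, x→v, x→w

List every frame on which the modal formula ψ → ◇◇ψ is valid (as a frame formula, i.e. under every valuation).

(F1)

The schema corresponds to a generalized confluence (Geach) condition: ∀x ∃w (x = w ∧ xR²w).
(F1): ✓.
(F2): fails — at u but no t with u=t and uR²t.
(F3): fails — at n but no w with n=w and nR²w.
(F4): fails — at w0 but no w with w0=w and w0R²w.
(F5): fails — at x but no t with x=t and xR²t.
Valid on: (F1).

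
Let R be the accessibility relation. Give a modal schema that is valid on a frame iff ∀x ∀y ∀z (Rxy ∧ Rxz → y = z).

◇s → □s

A defining formula is ◇s → □s (the CD axiom).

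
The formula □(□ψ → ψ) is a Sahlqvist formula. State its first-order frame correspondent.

Shift-reflexivity

Suppose □(□ψ→ψ) is valid. Take Rxy and set V(ψ)={w : Ryw}. Then at y, □ψ holds; since □(□ψ→ψ) at x, □ψ→ψ at y, so ψ at y, i.e. Ryy.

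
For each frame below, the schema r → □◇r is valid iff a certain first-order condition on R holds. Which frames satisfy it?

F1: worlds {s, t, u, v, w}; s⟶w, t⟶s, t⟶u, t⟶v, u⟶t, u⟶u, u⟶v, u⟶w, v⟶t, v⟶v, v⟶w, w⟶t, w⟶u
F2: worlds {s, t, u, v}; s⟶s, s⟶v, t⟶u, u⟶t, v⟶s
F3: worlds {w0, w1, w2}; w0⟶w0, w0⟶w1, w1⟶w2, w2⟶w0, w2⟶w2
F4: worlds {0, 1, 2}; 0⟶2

Frame correspondent (Sahlqvist): ∀x ∀y (Rxy → Ryx) — i.e. symmetry.
F1: fails — Ruv but not Rvu.
F2: satisfies the condition.
F3: fails — Rw1w2 but not Rw2w1.
F4: fails — R02 but not R20.
Valid on: F2.

F2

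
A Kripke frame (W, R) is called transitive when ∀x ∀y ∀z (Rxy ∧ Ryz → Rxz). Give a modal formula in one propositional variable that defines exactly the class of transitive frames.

A defining formula is □q → □□q (the 4 axiom).
Suppose □q→□□q is valid. Take Rxy, Ryz and set V(q)={w : Rxw}. Then □q at x, so □□q at x, so □q at y, so q at z, i.e. Rxz.

□q → □□q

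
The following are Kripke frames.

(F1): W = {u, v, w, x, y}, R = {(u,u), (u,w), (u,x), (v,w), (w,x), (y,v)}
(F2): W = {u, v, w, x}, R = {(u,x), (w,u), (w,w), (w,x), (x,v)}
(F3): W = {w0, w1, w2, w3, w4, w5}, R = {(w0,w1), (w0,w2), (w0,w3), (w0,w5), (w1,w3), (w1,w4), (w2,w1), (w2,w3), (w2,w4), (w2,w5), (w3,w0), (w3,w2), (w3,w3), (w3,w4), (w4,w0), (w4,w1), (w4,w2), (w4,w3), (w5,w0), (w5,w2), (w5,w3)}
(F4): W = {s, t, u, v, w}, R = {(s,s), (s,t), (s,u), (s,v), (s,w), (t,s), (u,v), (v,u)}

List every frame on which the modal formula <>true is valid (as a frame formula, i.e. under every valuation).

Frame correspondent (Sahlqvist): forall x exists y Rxy — i.e. seriality.
(F1): fails — world x has no successor.
(F2): fails — world v has no successor.
(F3): condition met.
(F4): fails — world w has no successor.
Valid on: (F3).

(F3)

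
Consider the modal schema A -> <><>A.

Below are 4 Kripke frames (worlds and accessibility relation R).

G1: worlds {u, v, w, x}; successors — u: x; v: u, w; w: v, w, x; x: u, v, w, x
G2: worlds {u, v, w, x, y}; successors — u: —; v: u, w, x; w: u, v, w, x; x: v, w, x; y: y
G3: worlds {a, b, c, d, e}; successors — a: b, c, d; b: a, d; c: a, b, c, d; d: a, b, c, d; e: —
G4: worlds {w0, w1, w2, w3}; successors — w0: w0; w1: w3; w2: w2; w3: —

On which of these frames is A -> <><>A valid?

G1

The schema corresponds to a generalized confluence (Geach) condition: forall x exists w (x = w & x R^2 w).
G1: holds.
G2: fails — at u but no t with u=t and uR²t.
G3: fails — at e but no w with e=w and eR²w.
G4: fails — at w1 but no w with w1=w and w1R²w.
Valid on: G1.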